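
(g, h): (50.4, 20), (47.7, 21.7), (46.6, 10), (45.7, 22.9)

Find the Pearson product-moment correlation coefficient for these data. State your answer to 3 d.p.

n = 4, Σg = 190.4, Σh = 74.6, Σg² = 9075.5, Σh² = 1495.3, Σgh = 3555.62
nΣgh − ΣgΣh = 14222.48 − 14203.84 = 18.64
nΣg² − (Σg)² = 36302 − 36252.16 = 49.84; nΣh² − (Σh)² = 5981.2 − 5565.16 = 416.04
r = 18.64 / √(49.84 × 416.04) = 18.64 / 143.9980 ≈ 0.129

0.129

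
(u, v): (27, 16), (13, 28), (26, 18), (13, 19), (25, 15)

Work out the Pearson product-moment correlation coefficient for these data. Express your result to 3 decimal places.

n = 5, Σu = 104, Σv = 96, Σu² = 2368, Σv² = 1950, Σuv = 1886
nΣuv − ΣuΣv = 9430 − 9984 = -554
nΣu² − (Σu)² = 11840 − 10816 = 1024; nΣv² − (Σv)² = 9750 − 9216 = 534
r = -554 / √(1024 × 534) = -554 / 739.4701 ≈ -0.749

-0.749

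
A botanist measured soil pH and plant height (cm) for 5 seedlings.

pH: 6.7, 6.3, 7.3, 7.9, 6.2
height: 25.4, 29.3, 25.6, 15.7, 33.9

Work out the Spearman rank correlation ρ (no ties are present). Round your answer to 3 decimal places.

-0.900

Rank pH: 3, 2, 4, 5, 1
Rank height: 2, 4, 3, 1, 5
d = rank(pH) − rank(height): 1, -2, 1, 4, -4; Σd² = 38
ρ = 1 − 6Σd² / [n(n²−1)] = 1 − 6×38 / (5×24) = 1 − 228/120 ≈ -0.900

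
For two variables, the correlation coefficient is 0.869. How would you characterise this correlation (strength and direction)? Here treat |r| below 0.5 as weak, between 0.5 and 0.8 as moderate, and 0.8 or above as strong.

r = 0.869 > 0 so the relationship is positive.
|r| = 0.869, which falls in the strong range.

strong positive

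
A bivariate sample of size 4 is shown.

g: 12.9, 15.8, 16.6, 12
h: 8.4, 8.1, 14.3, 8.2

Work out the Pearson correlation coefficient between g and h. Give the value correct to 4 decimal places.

n = 4, Σg = 57.3, Σh = 39, Σg² = 835.61, Σh² = 407.9, Σgh = 572.12
nΣgh − ΣgΣh = 2288.48 − 2234.7 = 53.78
nΣg² − (Σg)² = 3342.44 − 3283.29 = 59.15; nΣh² − (Σh)² = 1631.6 − 1521 = 110.6
r = 53.78 / √(59.15 × 110.6) = 53.78 / 80.8826 ≈ 0.6649

0.6649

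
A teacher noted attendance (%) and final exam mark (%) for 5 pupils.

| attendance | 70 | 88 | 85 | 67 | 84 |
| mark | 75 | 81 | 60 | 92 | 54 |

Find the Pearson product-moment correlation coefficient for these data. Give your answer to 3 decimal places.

n = 5, Σx = 394, Σy = 362, Σx² = 31414, Σy² = 27166, Σxy = 28178
nΣxy − ΣxΣy = 140890 − 142628 = -1738
nΣx² − (Σx)² = 157070 − 155236 = 1834; nΣy² − (Σy)² = 135830 − 131044 = 4786
r = -1738 / √(1834 × 4786) = -1738 / 2962.6886 ≈ -0.587

-0.587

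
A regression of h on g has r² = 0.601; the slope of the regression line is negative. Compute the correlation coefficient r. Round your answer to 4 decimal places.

-0.7752

|r| = √0.601 = 0.7752
The association is negative, so r = −0.7752.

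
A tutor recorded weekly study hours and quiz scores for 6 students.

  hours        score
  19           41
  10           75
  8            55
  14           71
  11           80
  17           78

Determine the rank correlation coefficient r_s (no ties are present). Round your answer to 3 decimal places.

-0.143

Rank hours: 6, 2, 1, 4, 3, 5
Rank score: 1, 4, 2, 3, 6, 5
d = rank(hours) − rank(score): 5, -2, -1, 1, -3, 0; Σd² = 40
ρ = 1 − 6Σd² / [n(n²−1)] = 1 − 6×40 / (6×35) = 1 − 240/210 ≈ -0.143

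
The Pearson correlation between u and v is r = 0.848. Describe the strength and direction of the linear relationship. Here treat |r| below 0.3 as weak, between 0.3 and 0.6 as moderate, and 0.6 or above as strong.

r = 0.848 > 0 so the relationship is positive.
|r| = 0.848, which falls in the strong range.

strong positive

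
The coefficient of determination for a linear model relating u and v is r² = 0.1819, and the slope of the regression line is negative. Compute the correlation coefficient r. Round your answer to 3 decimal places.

-0.426

|r| = √0.1819 = 0.426
The association is negative, so r = −0.426.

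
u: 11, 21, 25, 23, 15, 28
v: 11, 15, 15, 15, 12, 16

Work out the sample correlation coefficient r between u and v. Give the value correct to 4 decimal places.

n = 6, Σu = 123, Σv = 84, Σu² = 2725, Σv² = 1196, Σuv = 1784
nΣuv − ΣuΣv = 10704 − 10332 = 372
nΣu² − (Σu)² = 16350 − 15129 = 1221; nΣv² − (Σv)² = 7176 − 7056 = 120
r = 372 / √(1221 × 120) = 372 / 382.7793 ≈ 0.9718

0.9718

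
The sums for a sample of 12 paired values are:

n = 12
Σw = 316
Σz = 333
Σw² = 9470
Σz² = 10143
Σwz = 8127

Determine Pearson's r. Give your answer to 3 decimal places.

r = (nΣwz − ΣwΣz) / √[(nΣw² − (Σw)²)(nΣz² − (Σz)²)]
Numerator: 12×8127 − 316×333 = -7704
Denominator: √[(113640 − 99856)(121716 − 110889)] = √[13784 × 10827] = 12216.3566
r = -7704 / 12216.3566 ≈ -0.631

-0.631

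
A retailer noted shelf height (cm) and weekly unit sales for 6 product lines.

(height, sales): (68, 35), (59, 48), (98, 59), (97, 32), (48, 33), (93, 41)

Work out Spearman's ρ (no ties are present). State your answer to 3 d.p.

0.257

Rank height: 3, 2, 6, 5, 1, 4
Rank sales: 3, 5, 6, 1, 2, 4
d = rank(height) − rank(sales): 0, -3, 0, 4, -1, 0; Σd² = 26
ρ = 1 − 6Σd² / [n(n²−1)] = 1 − 6×26 / (6×35) = 1 − 156/210 ≈ 0.257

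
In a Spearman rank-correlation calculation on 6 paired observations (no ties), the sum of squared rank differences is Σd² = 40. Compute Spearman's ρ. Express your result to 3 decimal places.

-0.143

ρ = 1 − 6Σd² / [n(n²−1)] = 1 − 6×40 / (6×35)
  = 1 − 240/210 = 1 − 1.1429 ≈ -0.143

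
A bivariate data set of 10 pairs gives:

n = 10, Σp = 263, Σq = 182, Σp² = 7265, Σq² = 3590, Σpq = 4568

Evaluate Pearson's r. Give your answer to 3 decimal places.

r = (nΣpq − ΣpΣq) / √[(nΣp² − (Σp)²)(nΣq² − (Σq)²)]
Numerator: 10×4568 − 263×182 = -2186
Denominator: √[(72650 − 69169)(35900 − 33124)] = √[3481 × 2776] = 3108.5778
r = -2186 / 3108.5778 ≈ -0.703

-0.703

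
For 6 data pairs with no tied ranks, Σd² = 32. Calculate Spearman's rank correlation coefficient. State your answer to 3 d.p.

0.086

ρ = 1 − 6Σd² / [n(n²−1)] = 1 − 6×32 / (6×35)
  = 1 − 192/210 = 1 − 0.9143 ≈ 0.086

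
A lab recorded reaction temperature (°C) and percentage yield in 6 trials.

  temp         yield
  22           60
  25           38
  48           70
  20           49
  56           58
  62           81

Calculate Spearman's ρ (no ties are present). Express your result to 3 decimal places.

0.600

Rank temp: 2, 3, 4, 1, 5, 6
Rank yield: 4, 1, 5, 2, 3, 6
d = rank(temp) − rank(yield): -2, 2, -1, -1, 2, 0; Σd² = 14
ρ = 1 − 6Σd² / [n(n²−1)] = 1 − 6×14 / (6×35) = 1 − 84/210 ≈ 0.600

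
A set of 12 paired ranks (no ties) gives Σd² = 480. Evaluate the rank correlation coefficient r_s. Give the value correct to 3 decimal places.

-0.678

ρ = 1 − 6Σd² / [n(n²−1)] = 1 − 6×480 / (12×143)
  = 1 − 2880/1716 = 1 − 1.6783 ≈ -0.678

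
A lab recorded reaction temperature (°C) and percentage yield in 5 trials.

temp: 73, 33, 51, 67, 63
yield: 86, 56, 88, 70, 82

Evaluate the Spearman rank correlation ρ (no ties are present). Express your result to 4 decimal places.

Rank temp: 5, 1, 2, 4, 3
Rank yield: 4, 1, 5, 2, 3
d = rank(temp) − rank(yield): 1, 0, -3, 2, 0; Σd² = 14
ρ = 1 − 6Σd² / [n(n²−1)] = 1 − 6×14 / (5×24) = 1 − 84/120 ≈ 0.3000

0.3000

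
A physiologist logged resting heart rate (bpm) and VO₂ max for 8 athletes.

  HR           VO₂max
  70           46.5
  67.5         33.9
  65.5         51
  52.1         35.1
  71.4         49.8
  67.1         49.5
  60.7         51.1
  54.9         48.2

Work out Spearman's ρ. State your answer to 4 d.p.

0.0000

Rank HR: 7, 6, 4, 1, 8, 5, 3, 2
Rank VO₂max: 3, 1, 7, 2, 6, 5, 8, 4
d = rank(HR) − rank(VO₂max): 4, 5, -3, -1, 2, 0, -5, -2; Σd² = 84
ρ = 1 − 6Σd² / [n(n²−1)] = 1 − 6×84 / (8×63) = 1 − 504/504 ≈ 0.0000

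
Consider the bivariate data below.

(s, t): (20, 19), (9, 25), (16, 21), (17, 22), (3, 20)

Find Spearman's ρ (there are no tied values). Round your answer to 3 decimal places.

Rank s: 5, 2, 3, 4, 1
Rank t: 1, 5, 3, 4, 2
d = rank(s) − rank(t): 4, -3, 0, 0, -1; Σd² = 26
ρ = 1 − 6Σd² / [n(n²−1)] = 1 − 6×26 / (5×24) = 1 − 156/120 ≈ -0.300

-0.300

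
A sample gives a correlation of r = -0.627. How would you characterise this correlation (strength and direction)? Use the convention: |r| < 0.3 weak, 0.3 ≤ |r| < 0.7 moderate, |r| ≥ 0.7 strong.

r = -0.627 < 0 so the relationship is negative.
|r| = 0.627, which falls in the moderate range.

moderate negative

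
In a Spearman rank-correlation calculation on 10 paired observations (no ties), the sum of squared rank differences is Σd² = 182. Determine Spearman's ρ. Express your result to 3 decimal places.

ρ = 1 − 6Σd² / [n(n²−1)] = 1 − 6×182 / (10×99)
  = 1 − 1092/990 = 1 − 1.1030 ≈ -0.103

-0.103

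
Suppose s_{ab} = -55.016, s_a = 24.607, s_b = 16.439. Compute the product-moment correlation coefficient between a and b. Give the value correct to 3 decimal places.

r = Cov(a,b) / (s_a · s_b) = -55.016 / (24.607 × 16.439)
  = -55.016 / 404.5145 ≈ -0.136

-0.136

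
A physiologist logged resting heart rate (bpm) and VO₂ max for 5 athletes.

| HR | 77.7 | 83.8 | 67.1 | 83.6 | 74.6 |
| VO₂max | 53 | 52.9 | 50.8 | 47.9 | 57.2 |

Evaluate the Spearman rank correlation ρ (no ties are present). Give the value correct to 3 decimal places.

-0.200

Rank HR: 3, 5, 1, 4, 2
Rank VO₂max: 4, 3, 2, 1, 5
d = rank(HR) − rank(VO₂max): -1, 2, -1, 3, -3; Σd² = 24
ρ = 1 − 6Σd² / [n(n²−1)] = 1 − 6×24 / (5×24) = 1 − 144/120 ≈ -0.200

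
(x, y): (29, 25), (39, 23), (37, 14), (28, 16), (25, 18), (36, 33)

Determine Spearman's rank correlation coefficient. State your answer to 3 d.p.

0.086

Rank x: 3, 6, 5, 2, 1, 4
Rank y: 5, 4, 1, 2, 3, 6
d = rank(x) − rank(y): -2, 2, 4, 0, -2, -2; Σd² = 32
ρ = 1 − 6Σd² / [n(n²−1)] = 1 − 6×32 / (6×35) = 1 − 192/210 ≈ 0.086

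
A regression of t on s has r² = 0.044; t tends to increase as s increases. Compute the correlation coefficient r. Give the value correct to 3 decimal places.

|r| = √0.044 = 0.210
The association is positive, so r = 0.210.

0.210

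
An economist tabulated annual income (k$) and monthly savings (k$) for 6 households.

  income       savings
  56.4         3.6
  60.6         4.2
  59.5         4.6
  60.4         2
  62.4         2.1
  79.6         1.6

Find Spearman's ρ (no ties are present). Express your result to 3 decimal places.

-0.600

Rank income: 1, 4, 2, 3, 5, 6
Rank savings: 4, 5, 6, 2, 3, 1
d = rank(income) − rank(savings): -3, -1, -4, 1, 2, 5; Σd² = 56
ρ = 1 − 6Σd² / [n(n²−1)] = 1 − 6×56 / (6×35) = 1 − 336/210 ≈ -0.600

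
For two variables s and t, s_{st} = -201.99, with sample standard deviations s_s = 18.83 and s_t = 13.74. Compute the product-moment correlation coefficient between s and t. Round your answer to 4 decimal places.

-0.7807

r = Cov(s,t) / (s_s · s_t) = -201.99 / (18.83 × 13.74)
  = -201.99 / 258.7242 ≈ -0.7807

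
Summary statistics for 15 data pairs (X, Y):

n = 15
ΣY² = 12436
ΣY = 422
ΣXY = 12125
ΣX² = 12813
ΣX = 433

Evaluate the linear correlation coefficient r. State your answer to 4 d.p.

r = (nΣXY − ΣXΣY) / √[(nΣX² − (ΣX)²)(nΣY² − (ΣY)²)]
Numerator: 15×12125 − 433×422 = -851
Denominator: √[(192195 − 187489)(186540 − 178084)] = √[4706 × 8456] = 6308.2435
r = -851 / 6308.2435 ≈ -0.1349

-0.1349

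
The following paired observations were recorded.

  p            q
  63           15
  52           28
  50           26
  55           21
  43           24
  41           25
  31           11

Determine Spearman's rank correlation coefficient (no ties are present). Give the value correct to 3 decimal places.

0.071

Rank p: 7, 5, 4, 6, 3, 2, 1
Rank q: 2, 7, 6, 3, 4, 5, 1
d = rank(p) − rank(q): 5, -2, -2, 3, -1, -3, 0; Σd² = 52
ρ = 1 − 6Σd² / [n(n²−1)] = 1 − 6×52 / (7×48) = 1 − 312/336 ≈ 0.071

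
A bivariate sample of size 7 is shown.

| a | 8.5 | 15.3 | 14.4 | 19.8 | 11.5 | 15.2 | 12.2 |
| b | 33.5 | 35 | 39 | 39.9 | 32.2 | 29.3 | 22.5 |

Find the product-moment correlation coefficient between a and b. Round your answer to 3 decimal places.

n = 7, Σa = 96.9, Σb = 231.4, Σa² = 1417.87, Σb² = 7861.84, Σab = 3262.03
nΣab − ΣaΣb = 22834.21 − 22422.66 = 411.55
nΣa² − (Σa)² = 9925.09 − 9389.61 = 535.48; nΣb² − (Σb)² = 55032.88 − 53545.96 = 1486.92
r = 411.55 / √(535.48 × 1486.92) = 411.55 / 892.3093 ≈ 0.461

0.461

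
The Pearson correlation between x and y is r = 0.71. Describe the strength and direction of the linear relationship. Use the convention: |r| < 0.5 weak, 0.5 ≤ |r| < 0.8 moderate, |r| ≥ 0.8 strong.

moderate positive

r = 0.71 > 0 so the relationship is positive.
|r| = 0.71, which falls in the moderate range.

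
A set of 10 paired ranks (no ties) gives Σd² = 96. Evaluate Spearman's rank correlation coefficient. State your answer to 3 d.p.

ρ = 1 − 6Σd² / [n(n²−1)] = 1 − 6×96 / (10×99)
  = 1 − 576/990 = 1 − 0.5818 ≈ 0.418

0.418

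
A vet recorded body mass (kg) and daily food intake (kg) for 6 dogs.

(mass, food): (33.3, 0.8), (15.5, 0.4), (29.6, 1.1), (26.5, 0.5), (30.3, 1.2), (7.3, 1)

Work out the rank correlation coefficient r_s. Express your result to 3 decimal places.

0.371

Rank mass: 6, 2, 4, 3, 5, 1
Rank food: 3, 1, 5, 2, 6, 4
d = rank(mass) − rank(food): 3, 1, -1, 1, -1, -3; Σd² = 22
ρ = 1 − 6Σd² / [n(n²−1)] = 1 − 6×22 / (6×35) = 1 − 132/210 ≈ 0.371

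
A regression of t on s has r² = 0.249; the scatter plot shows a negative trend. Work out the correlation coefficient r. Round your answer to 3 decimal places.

-0.499

|r| = √0.249 = 0.499
The association is negative, so r = −0.499.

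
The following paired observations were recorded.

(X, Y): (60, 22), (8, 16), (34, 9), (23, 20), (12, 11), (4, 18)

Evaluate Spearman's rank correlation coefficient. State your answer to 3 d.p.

Rank X: 6, 2, 5, 4, 3, 1
Rank Y: 6, 3, 1, 5, 2, 4
d = rank(X) − rank(Y): 0, -1, 4, -1, 1, -3; Σd² = 28
ρ = 1 − 6Σd² / [n(n²−1)] = 1 − 6×28 / (6×35) = 1 − 168/210 ≈ 0.200

0.200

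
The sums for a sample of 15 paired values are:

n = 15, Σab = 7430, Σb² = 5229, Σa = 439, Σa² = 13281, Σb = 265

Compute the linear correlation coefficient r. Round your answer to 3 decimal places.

r = (nΣab − ΣaΣb) / √[(nΣa² − (Σa)²)(nΣb² − (Σb)²)]
Numerator: 15×7430 − 439×265 = -4885
Denominator: √[(199215 − 192721)(78435 − 70225)] = √[6494 × 8210] = 7301.7628
r = -4885 / 7301.7628 ≈ -0.669

-0.669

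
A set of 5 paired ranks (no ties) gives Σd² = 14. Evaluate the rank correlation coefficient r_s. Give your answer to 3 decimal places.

0.300

ρ = 1 − 6Σd² / [n(n²−1)] = 1 − 6×14 / (5×24)
  = 1 − 84/120 = 1 − 0.7000 ≈ 0.300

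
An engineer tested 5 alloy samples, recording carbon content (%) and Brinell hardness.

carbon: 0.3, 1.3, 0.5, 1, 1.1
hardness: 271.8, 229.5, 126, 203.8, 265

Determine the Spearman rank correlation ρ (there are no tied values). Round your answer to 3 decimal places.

-0.100

Rank carbon: 1, 5, 2, 3, 4
Rank hardness: 5, 3, 1, 2, 4
d = rank(carbon) − rank(hardness): -4, 2, 1, 1, 0; Σd² = 22
ρ = 1 − 6Σd² / [n(n²−1)] = 1 − 6×22 / (5×24) = 1 − 132/120 ≈ -0.100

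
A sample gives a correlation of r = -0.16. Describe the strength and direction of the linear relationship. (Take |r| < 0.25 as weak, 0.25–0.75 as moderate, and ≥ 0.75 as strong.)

weak negative

r = -0.16 < 0 so the relationship is negative.
|r| = 0.16, which falls in the weak range.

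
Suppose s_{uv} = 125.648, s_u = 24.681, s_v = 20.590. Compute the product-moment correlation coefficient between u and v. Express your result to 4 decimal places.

0.2473

r = Cov(u,v) / (s_u · s_v) = 125.648 / (24.681 × 20.590)
  = 125.648 / 508.1818 ≈ 0.2473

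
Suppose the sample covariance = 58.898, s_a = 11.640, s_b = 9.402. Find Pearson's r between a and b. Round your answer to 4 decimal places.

0.5382

r = Cov(a,b) / (s_a · s_b) = 58.898 / (11.640 × 9.402)
  = 58.898 / 109.4393 ≈ 0.5382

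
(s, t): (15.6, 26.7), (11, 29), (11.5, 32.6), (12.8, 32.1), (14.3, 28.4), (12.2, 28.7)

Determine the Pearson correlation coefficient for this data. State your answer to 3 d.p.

-0.608

n = 6, Σs = 77.4, Σt = 177.5, Σs² = 1013.78, Σt² = 5277.31, Σst = 2277.56
nΣst − ΣsΣt = 13665.36 − 13738.5 = -73.14
nΣs² − (Σs)² = 6082.68 − 5990.76 = 91.92; nΣt² − (Σt)² = 31663.86 − 31506.25 = 157.61
r = -73.14 / √(91.92 × 157.61) = -73.14 / 120.3641 ≈ -0.608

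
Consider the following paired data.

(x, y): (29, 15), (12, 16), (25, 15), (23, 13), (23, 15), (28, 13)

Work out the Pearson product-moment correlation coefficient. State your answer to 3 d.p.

n = 6, Σx = 140, Σy = 87, Σx² = 3452, Σy² = 1269, Σxy = 2010
nΣxy − ΣxΣy = 12060 − 12180 = -120
nΣx² − (Σx)² = 20712 − 19600 = 1112; nΣy² − (Σy)² = 7614 − 7569 = 45
r = -120 / √(1112 × 45) = -120 / 223.6962 ≈ -0.536

-0.536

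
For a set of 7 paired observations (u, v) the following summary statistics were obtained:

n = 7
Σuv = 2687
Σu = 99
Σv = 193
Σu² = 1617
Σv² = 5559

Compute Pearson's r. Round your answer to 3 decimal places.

-0.188

r = (nΣuv − ΣuΣv) / √[(nΣu² − (Σu)²)(nΣv² − (Σv)²)]
Numerator: 7×2687 − 99×193 = -298
Denominator: √[(11319 − 9801)(38913 − 37249)] = √[1518 × 1664] = 1589.3244
r = -298 / 1589.3244 ≈ -0.188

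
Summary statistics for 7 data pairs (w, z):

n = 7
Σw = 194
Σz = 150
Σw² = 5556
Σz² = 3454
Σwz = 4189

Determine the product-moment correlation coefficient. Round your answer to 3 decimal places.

0.154

r = (nΣwz − ΣwΣz) / √[(nΣw² − (Σw)²)(nΣz² − (Σz)²)]
Numerator: 7×4189 − 194×150 = 223
Denominator: √[(38892 − 37636)(24178 − 22500)] = √[1256 × 1678] = 1451.7465
r = 223 / 1451.7465 ≈ 0.154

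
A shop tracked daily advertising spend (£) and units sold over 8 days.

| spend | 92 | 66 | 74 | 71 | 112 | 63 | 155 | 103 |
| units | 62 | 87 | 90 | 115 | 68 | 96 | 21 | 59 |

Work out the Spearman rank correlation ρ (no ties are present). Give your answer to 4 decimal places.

-0.8095

Rank spend: 5, 2, 4, 3, 7, 1, 8, 6
Rank units: 3, 5, 6, 8, 4, 7, 1, 2
d = rank(spend) − rank(units): 2, -3, -2, -5, 3, -6, 7, 4; Σd² = 152
ρ = 1 − 6Σd² / [n(n²−1)] = 1 − 6×152 / (8×63) = 1 − 912/504 ≈ -0.8095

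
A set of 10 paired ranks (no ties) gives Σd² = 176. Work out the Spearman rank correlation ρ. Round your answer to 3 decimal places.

-0.067

ρ = 1 − 6Σd² / [n(n²−1)] = 1 − 6×176 / (10×99)
  = 1 − 1056/990 = 1 − 1.0667 ≈ -0.067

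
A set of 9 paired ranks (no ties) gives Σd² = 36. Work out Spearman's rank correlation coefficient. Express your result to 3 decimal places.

ρ = 1 − 6Σd² / [n(n²−1)] = 1 − 6×36 / (9×80)
  = 1 − 216/720 = 1 − 0.3000 ≈ 0.700

0.700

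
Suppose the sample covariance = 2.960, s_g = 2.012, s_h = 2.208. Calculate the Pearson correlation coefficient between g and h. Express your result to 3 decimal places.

0.666

r = Cov(g,h) / (s_g · s_h) = 2.960 / (2.012 × 2.208)
  = 2.960 / 4.4425 ≈ 0.666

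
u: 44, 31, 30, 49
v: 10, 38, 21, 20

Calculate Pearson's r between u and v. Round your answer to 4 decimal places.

n = 4, Σu = 154, Σv = 89, Σu² = 6198, Σv² = 2385, Σuv = 3228
nΣuv − ΣuΣv = 12912 − 13706 = -794
nΣu² − (Σu)² = 24792 − 23716 = 1076; nΣv² − (Σv)² = 9540 − 7921 = 1619
r = -794 / √(1076 × 1619) = -794 / 1319.8651 ≈ -0.6016

-0.6016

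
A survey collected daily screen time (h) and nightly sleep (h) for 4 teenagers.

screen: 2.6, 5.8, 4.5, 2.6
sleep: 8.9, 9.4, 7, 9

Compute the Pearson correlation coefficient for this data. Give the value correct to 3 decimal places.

-0.070

n = 4, Σx = 15.5, Σy = 34.3, Σx² = 67.41, Σy² = 297.57, Σxy = 132.56
nΣxy − ΣxΣy = 530.24 − 531.65 = -1.41
nΣx² − (Σx)² = 269.64 − 240.25 = 29.39; nΣy² − (Σy)² = 1190.28 − 1176.49 = 13.79
r = -1.41 / √(29.39 × 13.79) = -1.41 / 20.1318 ≈ -0.070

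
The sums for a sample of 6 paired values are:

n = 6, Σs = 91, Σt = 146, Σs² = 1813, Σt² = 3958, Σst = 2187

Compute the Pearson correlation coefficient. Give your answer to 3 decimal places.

r = (nΣst − ΣsΣt) / √[(nΣs² − (Σs)²)(nΣt² − (Σt)²)]
Numerator: 6×2187 − 91×146 = -164
Denominator: √[(10878 − 8281)(23748 − 21316)] = √[2597 × 2432] = 2513.1462
r = -164 / 2513.1462 ≈ -0.065

-0.065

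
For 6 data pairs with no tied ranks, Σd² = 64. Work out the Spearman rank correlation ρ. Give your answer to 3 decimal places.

-0.829

ρ = 1 − 6Σd² / [n(n²−1)] = 1 − 6×64 / (6×35)
  = 1 − 384/210 = 1 − 1.8286 ≈ -0.829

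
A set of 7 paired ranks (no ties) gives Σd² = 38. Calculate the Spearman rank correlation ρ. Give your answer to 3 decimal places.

0.321

ρ = 1 − 6Σd² / [n(n²−1)] = 1 − 6×38 / (7×48)
  = 1 − 228/336 = 1 − 0.6786 ≈ 0.321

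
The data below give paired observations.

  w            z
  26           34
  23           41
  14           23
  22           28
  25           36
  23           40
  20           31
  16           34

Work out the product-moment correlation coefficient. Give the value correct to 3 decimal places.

n = 8, Σw = 169, Σz = 267, Σw² = 3695, Σz² = 9163, Σwz = 5749
nΣwz − ΣwΣz = 45992 − 45123 = 869
nΣw² − (Σw)² = 29560 − 28561 = 999; nΣz² − (Σz)² = 73304 − 71289 = 2015
r = 869 / √(999 × 2015) = 869 / 1418.7970 ≈ 0.612

0.612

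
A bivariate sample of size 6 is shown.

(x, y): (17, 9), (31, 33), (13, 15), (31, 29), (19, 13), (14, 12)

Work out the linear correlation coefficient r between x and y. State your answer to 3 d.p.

0.917

n = 6, Σx = 125, Σy = 111, Σx² = 2937, Σy² = 2549, Σxy = 2685
nΣxy − ΣxΣy = 16110 − 13875 = 2235
nΣx² − (Σx)² = 17622 − 15625 = 1997; nΣy² − (Σy)² = 15294 − 12321 = 2973
r = 2235 / √(1997 × 2973) = 2235 / 2436.6126 ≈ 0.917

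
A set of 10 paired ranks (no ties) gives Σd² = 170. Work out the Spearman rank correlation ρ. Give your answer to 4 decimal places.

ρ = 1 − 6Σd² / [n(n²−1)] = 1 − 6×170 / (10×99)
  = 1 − 1020/990 = 1 − 1.03030 ≈ -0.0303

-0.0303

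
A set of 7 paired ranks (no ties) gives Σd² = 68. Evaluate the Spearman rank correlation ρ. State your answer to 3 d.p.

ρ = 1 − 6Σd² / [n(n²−1)] = 1 − 6×68 / (7×48)
  = 1 − 408/336 = 1 − 1.2143 ≈ -0.214

-0.214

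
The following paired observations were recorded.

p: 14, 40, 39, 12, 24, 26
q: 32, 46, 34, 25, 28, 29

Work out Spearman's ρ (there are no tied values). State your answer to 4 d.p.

0.8286

Rank p: 2, 6, 5, 1, 3, 4
Rank q: 4, 6, 5, 1, 2, 3
d = rank(p) − rank(q): -2, 0, 0, 0, 1, 1; Σd² = 6
ρ = 1 − 6Σd² / [n(n²−1)] = 1 − 6×6 / (6×35) = 1 − 36/210 ≈ 0.8286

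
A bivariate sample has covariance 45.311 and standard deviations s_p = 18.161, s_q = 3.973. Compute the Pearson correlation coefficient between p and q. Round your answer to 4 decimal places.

r = Cov(p,q) / (s_p · s_q) = 45.311 / (18.161 × 3.973)
  = 45.311 / 72.1537 ≈ 0.6280

0.6280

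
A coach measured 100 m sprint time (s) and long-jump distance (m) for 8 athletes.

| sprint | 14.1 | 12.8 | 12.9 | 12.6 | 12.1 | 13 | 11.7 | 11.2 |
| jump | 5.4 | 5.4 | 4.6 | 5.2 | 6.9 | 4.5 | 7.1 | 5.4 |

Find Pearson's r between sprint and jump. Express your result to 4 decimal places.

-0.4721

n = 8, Σx = 100.4, Σy = 44.5, Σx² = 1265.56, Σy² = 253.95, Σxy = 555.66
nΣxy − ΣxΣy = 4445.28 − 4467.8 = -22.52
nΣx² − (Σx)² = 10124.48 − 10080.16 = 44.32; nΣy² − (Σy)² = 2031.6 − 1980.25 = 51.35
r = -22.52 / √(44.32 × 51.35) = -22.52 / 47.7057 ≈ -0.4721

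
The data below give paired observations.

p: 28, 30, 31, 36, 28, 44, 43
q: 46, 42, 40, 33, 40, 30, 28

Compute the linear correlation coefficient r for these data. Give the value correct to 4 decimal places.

n = 7, Σp = 240, Σq = 259, Σp² = 8510, Σq² = 9853, Σpq = 8620
nΣpq − ΣpΣq = 60340 − 62160 = -1820
nΣp² − (Σp)² = 59570 − 57600 = 1970; nΣq² − (Σq)² = 68971 − 67081 = 1890
r = -1820 / √(1970 × 1890) = -1820 / 1929.5854 ≈ -0.9432

-0.9432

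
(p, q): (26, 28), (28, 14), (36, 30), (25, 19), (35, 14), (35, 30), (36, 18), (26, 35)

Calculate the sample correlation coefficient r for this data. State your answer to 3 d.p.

n = 8, Σp = 247, Σq = 188, Σp² = 7803, Σq² = 4886, Σpq = 5773
nΣpq − ΣpΣq = 46184 − 46436 = -252
nΣp² − (Σp)² = 62424 − 61009 = 1415; nΣq² − (Σq)² = 39088 − 35344 = 3744
r = -252 / √(1415 × 3744) = -252 / 2301.6863 ≈ -0.109

-0.109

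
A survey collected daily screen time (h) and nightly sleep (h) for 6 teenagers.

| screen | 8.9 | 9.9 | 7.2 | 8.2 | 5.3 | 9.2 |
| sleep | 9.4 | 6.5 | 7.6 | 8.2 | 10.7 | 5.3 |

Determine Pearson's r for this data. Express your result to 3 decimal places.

-0.726

n = 6, Σx = 48.7, Σy = 47.7, Σx² = 409.03, Σy² = 398.19, Σxy = 375.44
nΣxy − ΣxΣy = 2252.64 − 2322.99 = -70.35
nΣx² − (Σx)² = 2454.18 − 2371.69 = 82.49; nΣy² − (Σy)² = 2389.14 − 2275.29 = 113.85
r = -70.35 / √(82.49 × 113.85) = -70.35 / 96.9097 ≈ -0.726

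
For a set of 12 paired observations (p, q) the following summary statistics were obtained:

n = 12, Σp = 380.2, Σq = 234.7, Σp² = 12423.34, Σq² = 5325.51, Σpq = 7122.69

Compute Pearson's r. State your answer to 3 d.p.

-0.595

r = (nΣpq − ΣpΣq) / √[(nΣp² − (Σp)²)(nΣq² − (Σq)²)]
Numerator: 12×7122.69 − 380.2×234.7 = -3760.66
Denominator: √[(149080.08 − 144552.04)(63906.12 − 55084.09)] = √[4528.04 × 8822.03] = 6320.3247
r = -3760.66 / 6320.3247 ≈ -0.595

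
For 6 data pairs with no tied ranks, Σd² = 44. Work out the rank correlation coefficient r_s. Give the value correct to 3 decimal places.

-0.257

ρ = 1 − 6Σd² / [n(n²−1)] = 1 − 6×44 / (6×35)
  = 1 − 264/210 = 1 − 1.2571 ≈ -0.257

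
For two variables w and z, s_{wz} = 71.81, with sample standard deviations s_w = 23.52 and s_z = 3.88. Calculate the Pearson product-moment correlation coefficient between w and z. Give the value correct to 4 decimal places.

r = Cov(w,z) / (s_w · s_z) = 71.81 / (23.52 × 3.88)
  = 71.81 / 91.2576 ≈ 0.7869

0.7869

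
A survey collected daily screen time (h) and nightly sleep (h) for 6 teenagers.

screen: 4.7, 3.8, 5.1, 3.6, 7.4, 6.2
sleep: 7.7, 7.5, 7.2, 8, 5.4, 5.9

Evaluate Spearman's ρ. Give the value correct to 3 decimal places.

Rank screen: 3, 2, 4, 1, 6, 5
Rank sleep: 5, 4, 3, 6, 1, 2
d = rank(screen) − rank(sleep): -2, -2, 1, -5, 5, 3; Σd² = 68
ρ = 1 − 6Σd² / [n(n²−1)] = 1 − 6×68 / (6×35) = 1 − 408/210 ≈ -0.943

-0.943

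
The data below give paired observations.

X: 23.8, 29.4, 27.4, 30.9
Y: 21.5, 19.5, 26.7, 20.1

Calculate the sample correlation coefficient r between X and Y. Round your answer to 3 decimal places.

n = 4, ΣX = 111.5, ΣY = 87.8, ΣX² = 3136.37, ΣY² = 1959.4, ΣXY = 2437.67
nΣXY − ΣXΣY = 9750.68 − 9789.7 = -39.02
nΣX² − (ΣX)² = 12545.48 − 12432.25 = 113.23; nΣY² − (ΣY)² = 7837.6 − 7708.84 = 128.76
r = -39.02 / √(113.23 × 128.76) = -39.02 / 120.7456 ≈ -0.323

-0.323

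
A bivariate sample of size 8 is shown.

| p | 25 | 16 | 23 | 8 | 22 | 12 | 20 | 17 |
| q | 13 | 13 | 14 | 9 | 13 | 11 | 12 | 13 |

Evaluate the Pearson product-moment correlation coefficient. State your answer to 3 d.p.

n = 8, Σp = 143, Σq = 98, Σp² = 2791, Σq² = 1218, Σpq = 1806
nΣpq − ΣpΣq = 14448 − 14014 = 434
nΣp² − (Σp)² = 22328 − 20449 = 1879; nΣq² − (Σq)² = 9744 − 9604 = 140
r = 434 / √(1879 × 140) = 434 / 512.8938 ≈ 0.846

0.846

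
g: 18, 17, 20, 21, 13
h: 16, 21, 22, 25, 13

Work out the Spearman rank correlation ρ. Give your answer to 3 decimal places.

Rank g: 3, 2, 4, 5, 1
Rank h: 2, 3, 4, 5, 1
d = rank(g) − rank(h): 1, -1, 0, 0, 0; Σd² = 2
ρ = 1 − 6Σd² / [n(n²−1)] = 1 − 6×2 / (5×24) = 1 − 12/120 ≈ 0.900

0.900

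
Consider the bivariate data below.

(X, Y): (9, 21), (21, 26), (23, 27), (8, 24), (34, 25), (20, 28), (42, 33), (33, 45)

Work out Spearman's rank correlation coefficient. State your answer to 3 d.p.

0.619

Rank X: 2, 4, 5, 1, 7, 3, 8, 6
Rank Y: 1, 4, 5, 2, 3, 6, 7, 8
d = rank(X) − rank(Y): 1, 0, 0, -1, 4, -3, 1, -2; Σd² = 32
ρ = 1 − 6Σd² / [n(n²−1)] = 1 − 6×32 / (8×63) = 1 − 192/504 ≈ 0.619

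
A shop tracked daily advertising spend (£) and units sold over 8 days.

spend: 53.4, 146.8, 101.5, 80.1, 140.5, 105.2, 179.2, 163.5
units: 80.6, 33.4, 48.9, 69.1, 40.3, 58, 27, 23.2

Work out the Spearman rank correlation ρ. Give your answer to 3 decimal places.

Rank spend: 1, 6, 3, 2, 5, 4, 8, 7
Rank units: 8, 3, 5, 7, 4, 6, 2, 1
d = rank(spend) − rank(units): -7, 3, -2, -5, 1, -2, 6, 6; Σd² = 164
ρ = 1 − 6Σd² / [n(n²−1)] = 1 − 6×164 / (8×63) = 1 − 984/504 ≈ -0.952

-0.952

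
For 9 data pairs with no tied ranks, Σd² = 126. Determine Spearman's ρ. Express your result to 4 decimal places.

ρ = 1 − 6Σd² / [n(n²−1)] = 1 − 6×126 / (9×80)
  = 1 − 756/720 = 1 − 1.05000 ≈ -0.0500

-0.0500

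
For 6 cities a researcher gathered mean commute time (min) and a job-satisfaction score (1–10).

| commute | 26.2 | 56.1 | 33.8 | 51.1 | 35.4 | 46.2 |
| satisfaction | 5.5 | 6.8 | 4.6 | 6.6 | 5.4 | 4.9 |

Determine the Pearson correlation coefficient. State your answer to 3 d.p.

n = 6, Σx = 248.8, Σy = 33.8, Σx² = 10974.9, Σy² = 194.38, Σxy = 1435.86
nΣxy − ΣxΣy = 8615.16 − 8409.44 = 205.72
nΣx² − (Σx)² = 65849.4 − 61901.44 = 3947.96; nΣy² − (Σy)² = 1166.28 − 1142.44 = 23.84
r = 205.72 / √(3947.96 × 23.84) = 205.72 / 306.7888 ≈ 0.671

0.671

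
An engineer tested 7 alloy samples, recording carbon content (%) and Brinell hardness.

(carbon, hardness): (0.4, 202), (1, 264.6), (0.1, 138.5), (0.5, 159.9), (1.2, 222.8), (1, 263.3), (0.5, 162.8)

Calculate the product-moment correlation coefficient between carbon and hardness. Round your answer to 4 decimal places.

0.8394

n = 7, Σx = 4.7, Σy = 1413.9, Σx² = 4.11, Σy² = 301037.99, Σxy = 1051.26
nΣxy − ΣxΣy = 7358.82 − 6645.33 = 713.49
nΣx² − (Σx)² = 28.77 − 22.09 = 6.68; nΣy² − (Σy)² = 2107265.93 − 1999113.21 = 108152.72
r = 713.49 / √(6.68 × 108152.72) = 713.49 / 849.9766 ≈ 0.8394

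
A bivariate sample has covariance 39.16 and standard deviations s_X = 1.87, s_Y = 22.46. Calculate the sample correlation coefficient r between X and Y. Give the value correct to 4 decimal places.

r = Cov(X,Y) / (s_X · s_Y) = 39.16 / (1.87 × 22.46)
  = 39.16 / 42.0002 ≈ 0.9324

0.9324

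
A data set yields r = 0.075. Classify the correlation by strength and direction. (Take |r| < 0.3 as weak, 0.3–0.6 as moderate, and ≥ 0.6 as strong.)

r = 0.075 > 0 so the relationship is positive.
|r| = 0.075, which falls in the weak range.

weak positive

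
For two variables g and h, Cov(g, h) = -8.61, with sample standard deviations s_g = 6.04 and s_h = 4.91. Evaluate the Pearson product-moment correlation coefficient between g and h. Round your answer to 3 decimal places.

-0.290

r = Cov(g,h) / (s_g · s_h) = -8.61 / (6.04 × 4.91)
  = -8.61 / 29.6564 ≈ -0.290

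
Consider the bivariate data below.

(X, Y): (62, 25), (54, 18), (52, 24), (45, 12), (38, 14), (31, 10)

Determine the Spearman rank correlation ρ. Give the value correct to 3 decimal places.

Rank X: 6, 5, 4, 3, 2, 1
Rank Y: 6, 4, 5, 2, 3, 1
d = rank(X) − rank(Y): 0, 1, -1, 1, -1, 0; Σd² = 4
ρ = 1 − 6Σd² / [n(n²−1)] = 1 − 6×4 / (6×35) = 1 − 24/210 ≈ 0.886

0.886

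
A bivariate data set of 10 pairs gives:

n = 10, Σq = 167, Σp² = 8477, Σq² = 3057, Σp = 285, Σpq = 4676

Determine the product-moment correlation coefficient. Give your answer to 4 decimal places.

-0.2709

r = (nΣpq − ΣpΣq) / √[(nΣp² − (Σp)²)(nΣq² − (Σq)²)]
Numerator: 10×4676 − 285×167 = -835
Denominator: √[(84770 − 81225)(30570 − 27889)] = √[3545 × 2681] = 3082.8793
r = -835 / 3082.8793 ≈ -0.2709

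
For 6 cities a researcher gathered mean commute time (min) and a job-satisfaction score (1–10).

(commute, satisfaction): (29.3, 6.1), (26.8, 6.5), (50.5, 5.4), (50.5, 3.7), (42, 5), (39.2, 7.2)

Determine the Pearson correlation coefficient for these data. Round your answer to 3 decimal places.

n = 6, Σx = 238.3, Σy = 33.9, Σx² = 9977.87, Σy² = 199.15, Σxy = 1304.72
nΣxy − ΣxΣy = 7828.32 − 8078.37 = -250.05
nΣx² − (Σx)² = 59867.22 − 56786.89 = 3080.33; nΣy² − (Σy)² = 1194.9 − 1149.21 = 45.69
r = -250.05 / √(3080.33 × 45.69) = -250.05 / 375.1537 ≈ -0.667

-0.667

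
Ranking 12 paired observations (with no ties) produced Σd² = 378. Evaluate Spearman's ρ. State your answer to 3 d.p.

ρ = 1 − 6Σd² / [n(n²−1)] = 1 − 6×378 / (12×143)
  = 1 − 2268/1716 = 1 − 1.3217 ≈ -0.322

-0.322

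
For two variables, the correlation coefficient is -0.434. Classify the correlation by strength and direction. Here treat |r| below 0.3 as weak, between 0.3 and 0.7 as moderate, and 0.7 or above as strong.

r = -0.434 < 0 so the relationship is negative.
|r| = 0.434, which falls in the moderate range.

moderate negative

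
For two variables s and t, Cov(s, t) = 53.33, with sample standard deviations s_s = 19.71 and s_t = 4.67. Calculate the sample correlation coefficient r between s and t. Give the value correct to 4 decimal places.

0.5794

r = Cov(s,t) / (s_s · s_t) = 53.33 / (19.71 × 4.67)
  = 53.33 / 92.0457 ≈ 0.5794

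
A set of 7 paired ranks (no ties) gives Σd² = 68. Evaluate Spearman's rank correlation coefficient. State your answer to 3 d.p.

ρ = 1 − 6Σd² / [n(n²−1)] = 1 − 6×68 / (7×48)
  = 1 − 408/336 = 1 − 1.2143 ≈ -0.214

-0.214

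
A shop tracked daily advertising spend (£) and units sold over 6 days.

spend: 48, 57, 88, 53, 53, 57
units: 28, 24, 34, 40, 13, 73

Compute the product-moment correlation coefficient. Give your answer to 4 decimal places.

n = 6, Σx = 356, Σy = 212, Σx² = 22164, Σy² = 9614, Σxy = 12674
nΣxy − ΣxΣy = 76044 − 75472 = 572
nΣx² − (Σx)² = 132984 − 126736 = 6248; nΣy² − (Σy)² = 57684 − 44944 = 12740
r = 572 / √(6248 × 12740) = 572 / 8921.8563 ≈ 0.0641

0.0641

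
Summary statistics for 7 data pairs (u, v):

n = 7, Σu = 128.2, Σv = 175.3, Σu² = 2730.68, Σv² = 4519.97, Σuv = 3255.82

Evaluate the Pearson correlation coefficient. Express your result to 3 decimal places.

r = (nΣuv − ΣuΣv) / √[(nΣu² − (Σu)²)(nΣv² − (Σv)²)]
Numerator: 7×3255.82 − 128.2×175.3 = 317.28
Denominator: √[(19114.76 − 16435.24)(31639.79 − 30730.09)] = √[2679.52 × 909.7] = 1561.2685
r = 317.28 / 1561.2685 ≈ 0.203

0.203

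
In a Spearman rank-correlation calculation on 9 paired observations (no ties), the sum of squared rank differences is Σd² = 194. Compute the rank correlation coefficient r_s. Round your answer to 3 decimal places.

-0.617

ρ = 1 − 6Σd² / [n(n²−1)] = 1 − 6×194 / (9×80)
  = 1 − 1164/720 = 1 − 1.6167 ≈ -0.617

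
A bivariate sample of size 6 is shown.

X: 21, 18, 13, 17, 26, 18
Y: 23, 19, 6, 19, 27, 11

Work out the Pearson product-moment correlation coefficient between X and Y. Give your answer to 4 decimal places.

0.8811

n = 6, ΣX = 113, ΣY = 105, ΣX² = 2223, ΣY² = 2137, ΣXY = 2126
nΣXY − ΣXΣY = 12756 − 11865 = 891
nΣX² − (ΣX)² = 13338 − 12769 = 569; nΣY² − (ΣY)² = 12822 − 11025 = 1797
r = 891 / √(569 × 1797) = 891 / 1011.1840 ≈ 0.8811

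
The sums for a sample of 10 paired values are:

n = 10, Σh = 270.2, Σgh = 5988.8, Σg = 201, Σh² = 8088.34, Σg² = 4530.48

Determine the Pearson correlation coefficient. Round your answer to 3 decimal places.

r = (nΣgh − ΣgΣh) / √[(nΣg² − (Σg)²)(nΣh² − (Σh)²)]
Numerator: 10×5988.8 − 201×270.2 = 5577.8
Denominator: √[(45304.8 − 40401)(80883.4 − 73008.04)] = √[4903.8 × 7875.36] = 6214.4340
r = 5577.8 / 6214.4340 ≈ 0.898

0.898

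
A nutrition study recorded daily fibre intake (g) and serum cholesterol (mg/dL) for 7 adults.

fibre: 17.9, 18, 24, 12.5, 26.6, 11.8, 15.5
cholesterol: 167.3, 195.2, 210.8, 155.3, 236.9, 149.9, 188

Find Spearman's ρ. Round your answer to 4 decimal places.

0.9643

Rank fibre: 4, 5, 6, 2, 7, 1, 3
Rank cholesterol: 3, 5, 6, 2, 7, 1, 4
d = rank(fibre) − rank(cholesterol): 1, 0, 0, 0, 0, 0, -1; Σd² = 2
ρ = 1 − 6Σd² / [n(n²−1)] = 1 − 6×2 / (7×48) = 1 − 12/336 ≈ 0.9643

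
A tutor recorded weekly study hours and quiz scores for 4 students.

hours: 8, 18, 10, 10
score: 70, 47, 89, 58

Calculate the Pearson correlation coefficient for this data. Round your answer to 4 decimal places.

-0.6688

n = 4, Σx = 46, Σy = 264, Σx² = 588, Σy² = 18394, Σxy = 2876
nΣxy − ΣxΣy = 11504 − 12144 = -640
nΣx² − (Σx)² = 2352 − 2116 = 236; nΣy² − (Σy)² = 73576 − 69696 = 3880
r = -640 / √(236 × 3880) = -640 / 956.9117 ≈ -0.6688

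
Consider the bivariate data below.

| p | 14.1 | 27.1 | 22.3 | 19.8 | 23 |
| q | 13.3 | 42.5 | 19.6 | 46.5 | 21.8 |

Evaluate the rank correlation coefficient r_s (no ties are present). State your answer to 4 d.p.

0.4000

Rank p: 1, 5, 3, 2, 4
Rank q: 1, 4, 2, 5, 3
d = rank(p) − rank(q): 0, 1, 1, -3, 1; Σd² = 12
ρ = 1 − 6Σd² / [n(n²−1)] = 1 − 6×12 / (5×24) = 1 − 72/120 ≈ 0.4000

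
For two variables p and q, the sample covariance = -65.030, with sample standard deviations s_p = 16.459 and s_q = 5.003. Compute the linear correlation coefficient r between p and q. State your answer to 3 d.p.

r = Cov(p,q) / (s_p · s_q) = -65.030 / (16.459 × 5.003)
  = -65.030 / 82.3444 ≈ -0.790

-0.790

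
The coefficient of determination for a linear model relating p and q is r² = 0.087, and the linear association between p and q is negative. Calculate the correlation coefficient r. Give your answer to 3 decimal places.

|r| = √0.087 = 0.295
The association is negative, so r = −0.295.

-0.295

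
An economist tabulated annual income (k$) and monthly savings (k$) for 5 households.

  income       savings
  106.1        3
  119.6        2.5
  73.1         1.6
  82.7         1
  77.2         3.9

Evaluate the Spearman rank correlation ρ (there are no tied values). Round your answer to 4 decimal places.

0.1000

Rank income: 4, 5, 1, 3, 2
Rank savings: 4, 3, 2, 1, 5
d = rank(income) − rank(savings): 0, 2, -1, 2, -3; Σd² = 18
ρ = 1 − 6Σd² / [n(n²−1)] = 1 − 6×18 / (5×24) = 1 − 108/120 ≈ 0.1000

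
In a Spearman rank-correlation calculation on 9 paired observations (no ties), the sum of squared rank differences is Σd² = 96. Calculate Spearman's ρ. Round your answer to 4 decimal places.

ρ = 1 − 6Σd² / [n(n²−1)] = 1 − 6×96 / (9×80)
  = 1 − 576/720 = 1 − 0.80000 ≈ 0.2000

0.2000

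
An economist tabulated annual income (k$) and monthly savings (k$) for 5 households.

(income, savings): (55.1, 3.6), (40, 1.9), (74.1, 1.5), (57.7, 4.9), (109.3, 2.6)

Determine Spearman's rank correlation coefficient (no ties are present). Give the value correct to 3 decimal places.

-0.100

Rank income: 2, 1, 4, 3, 5
Rank savings: 4, 2, 1, 5, 3
d = rank(income) − rank(savings): -2, -1, 3, -2, 2; Σd² = 22
ρ = 1 − 6Σd² / [n(n²−1)] = 1 − 6×22 / (5×24) = 1 − 132/120 ≈ -0.100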